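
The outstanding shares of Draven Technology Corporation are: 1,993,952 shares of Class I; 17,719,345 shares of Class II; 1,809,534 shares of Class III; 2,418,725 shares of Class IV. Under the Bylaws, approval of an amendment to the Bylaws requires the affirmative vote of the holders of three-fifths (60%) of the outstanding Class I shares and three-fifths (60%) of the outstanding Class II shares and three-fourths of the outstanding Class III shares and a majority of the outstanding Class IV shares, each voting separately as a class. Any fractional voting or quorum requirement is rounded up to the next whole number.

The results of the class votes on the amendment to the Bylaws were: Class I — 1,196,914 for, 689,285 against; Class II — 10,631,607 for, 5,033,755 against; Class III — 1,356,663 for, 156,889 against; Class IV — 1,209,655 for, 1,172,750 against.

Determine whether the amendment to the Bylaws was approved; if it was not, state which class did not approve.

Not approved — the Class III shares did not give the required vote.

Class I: 3/5 of 1993952 = 1196371.20, rounded up to 1196372; 1,196,372 required, 1,196,914 in favor — approved.
Class II: 3/5 of 17719345 = 10631607; 10,631,607 required, 10,631,607 in favor — approved.
Class III: 3/4 of 1809534 = 1357150.50, rounded up to 1357151; 1,357,151 required, 1,356,663 in favor — not approved.
Class IV: a majority of 2418725 is 1209363; 1,209,363 required, 1,209,655 in favor — approved.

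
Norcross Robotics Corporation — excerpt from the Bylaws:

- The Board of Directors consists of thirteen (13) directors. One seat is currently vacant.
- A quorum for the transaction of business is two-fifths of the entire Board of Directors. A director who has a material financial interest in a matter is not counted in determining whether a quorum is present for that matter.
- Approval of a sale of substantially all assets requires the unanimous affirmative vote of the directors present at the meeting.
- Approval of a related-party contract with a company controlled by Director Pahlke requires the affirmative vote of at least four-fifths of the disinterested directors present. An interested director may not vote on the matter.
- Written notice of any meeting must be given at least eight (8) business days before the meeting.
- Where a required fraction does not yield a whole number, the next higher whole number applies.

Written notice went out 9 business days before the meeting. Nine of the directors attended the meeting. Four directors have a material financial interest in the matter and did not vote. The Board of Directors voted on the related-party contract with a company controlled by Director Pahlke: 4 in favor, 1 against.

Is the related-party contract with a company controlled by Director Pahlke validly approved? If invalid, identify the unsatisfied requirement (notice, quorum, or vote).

Invalid — quorum requirement not satisfied.

Notice: 9 business days given; 8 required (9 ≥ 8). Satisfied.
Quorum: 9 present, but the 4 interested directors do not count, leaving 5. Quorum is 6. Not satisfied.
Vote: the related-party contract with a company controlled by Director Pahlke requires four-fifths of the disinterested directors present (9 − 4 = 5). 4/5 of 5 = 4, so 4 affirmative votes are needed; 4 voted in favor. Satisfied. (Moot — without a quorum no business can be validly transacted.)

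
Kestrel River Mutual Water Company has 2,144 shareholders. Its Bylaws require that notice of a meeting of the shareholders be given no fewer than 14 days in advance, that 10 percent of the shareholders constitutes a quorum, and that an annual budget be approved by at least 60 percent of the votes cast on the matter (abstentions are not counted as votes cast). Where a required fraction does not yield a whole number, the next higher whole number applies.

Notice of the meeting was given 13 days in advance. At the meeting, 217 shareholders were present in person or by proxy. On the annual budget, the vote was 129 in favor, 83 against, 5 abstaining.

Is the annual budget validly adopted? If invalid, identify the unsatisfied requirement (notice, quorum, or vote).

Invalid — notice requirement not satisfied.

Notice: 13 days given; 14 required. Not satisfied.
Quorum: 10% of 2,144 = 214.40, rounded up to 215; 217 present. Satisfied.
Vote: requires three-fifths of the votes cast (217 − 5 abstaining = 212); 3/5 of 212 = 127.20, rounded up to 128, so 128 needed; 129 in favor. Satisfied.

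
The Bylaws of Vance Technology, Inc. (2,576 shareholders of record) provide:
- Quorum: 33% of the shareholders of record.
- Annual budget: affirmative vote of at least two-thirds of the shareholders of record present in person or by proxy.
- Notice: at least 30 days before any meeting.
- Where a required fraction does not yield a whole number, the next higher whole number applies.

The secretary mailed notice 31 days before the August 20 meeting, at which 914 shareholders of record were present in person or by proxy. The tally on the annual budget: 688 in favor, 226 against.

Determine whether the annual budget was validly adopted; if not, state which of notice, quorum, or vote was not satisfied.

Valid — all requirements satisfied.

Notice: 31 days given; 30 required. Satisfied.
Quorum: 33% of 2,576 = 850.08, rounded up to 851; 914 present. Satisfied.
Vote: requires two-thirds of those present (914); 2/3 of 914 = 609.33, rounded up to 610, so 610 needed; 688 in favor. Satisfied.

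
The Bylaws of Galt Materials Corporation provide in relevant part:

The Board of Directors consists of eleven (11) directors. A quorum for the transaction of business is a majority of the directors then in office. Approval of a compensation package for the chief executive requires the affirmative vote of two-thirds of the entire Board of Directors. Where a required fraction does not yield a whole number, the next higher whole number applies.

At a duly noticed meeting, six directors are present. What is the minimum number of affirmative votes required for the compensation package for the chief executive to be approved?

8

The compensation package for the chief executive requires two-thirds of the entire Board of Directors (11).
2/3 of 11 = 7.33, rounded up to 8.
(Only 6 can vote, so the compensation package for the chief executive cannot pass at this meeting, but the required vote is still 8.)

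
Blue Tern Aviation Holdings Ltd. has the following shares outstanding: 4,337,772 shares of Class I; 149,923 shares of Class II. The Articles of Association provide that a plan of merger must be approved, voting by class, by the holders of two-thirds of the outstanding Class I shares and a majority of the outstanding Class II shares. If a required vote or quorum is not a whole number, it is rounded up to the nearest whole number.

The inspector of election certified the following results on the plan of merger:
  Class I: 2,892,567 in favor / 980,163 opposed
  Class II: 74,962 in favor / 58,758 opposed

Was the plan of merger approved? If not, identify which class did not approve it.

Class I: 2/3 of 4337772 = 2891848; 2,891,848 required, 2,892,567 in favor — approved.
Class II: a majority of 149923 is 74962; 74,962 required, 74,962 in favor — approved.

Approved — every class gave the required vote.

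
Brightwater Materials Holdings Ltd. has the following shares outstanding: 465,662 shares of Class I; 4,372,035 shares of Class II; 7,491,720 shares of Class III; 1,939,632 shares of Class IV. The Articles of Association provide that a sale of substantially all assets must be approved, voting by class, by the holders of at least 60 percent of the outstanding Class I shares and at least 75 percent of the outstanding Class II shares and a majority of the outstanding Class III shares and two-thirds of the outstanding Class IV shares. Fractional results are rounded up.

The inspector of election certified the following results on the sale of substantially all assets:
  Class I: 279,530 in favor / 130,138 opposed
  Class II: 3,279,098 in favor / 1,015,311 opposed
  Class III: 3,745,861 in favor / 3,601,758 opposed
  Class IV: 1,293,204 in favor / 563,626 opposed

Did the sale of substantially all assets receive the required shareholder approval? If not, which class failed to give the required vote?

Approved — every class gave the required vote.

Class I: 3/5 of 465662 = 279397.20, rounded up to 279398; 279,398 required, 279,530 in favor — approved.
Class II: 3/4 of 4372035 = 3279026.25, rounded up to 3279027; 3,279,027 required, 3,279,098 in favor — approved.
Class III: a majority of 7491720 is 3745861; 3,745,861 required, 3,745,861 in favor — approved.
Class IV: 2/3 of 1939632 = 1293088; 1,293,088 required, 1,293,204 in favor — approved.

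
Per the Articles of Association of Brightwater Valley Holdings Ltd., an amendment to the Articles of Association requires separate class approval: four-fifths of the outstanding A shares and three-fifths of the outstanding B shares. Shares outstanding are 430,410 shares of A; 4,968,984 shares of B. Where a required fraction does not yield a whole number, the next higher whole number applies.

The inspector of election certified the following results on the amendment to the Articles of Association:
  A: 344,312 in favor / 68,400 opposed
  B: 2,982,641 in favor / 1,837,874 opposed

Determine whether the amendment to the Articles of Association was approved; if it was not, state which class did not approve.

Not approved — the A shares did not give the required vote.

A: 4/5 of 430410 = 344328; 344,328 required, 344,312 in favor — not approved.
B: 3/5 of 4968984 = 2981390.40, rounded up to 2981391; 2,981,391 required, 2,982,641 in favor — approved.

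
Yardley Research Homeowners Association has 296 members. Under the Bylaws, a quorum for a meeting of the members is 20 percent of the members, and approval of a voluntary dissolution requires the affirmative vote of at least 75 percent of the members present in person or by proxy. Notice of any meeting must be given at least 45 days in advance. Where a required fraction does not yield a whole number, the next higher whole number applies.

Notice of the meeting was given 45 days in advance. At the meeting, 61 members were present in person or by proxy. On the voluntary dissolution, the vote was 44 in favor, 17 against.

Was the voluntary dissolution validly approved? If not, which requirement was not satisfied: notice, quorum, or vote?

Notice: 45 days given; 45 required. Satisfied.
Quorum: 20% of 296 = 59.20, rounded up to 60; 61 present. Satisfied.
Vote: requires three-fourths of those present (61); 3/4 of 61 = 45.75, rounded up to 46, so 46 needed; 44 in favor. Not satisfied.

Invalid — vote requirement not satisfied.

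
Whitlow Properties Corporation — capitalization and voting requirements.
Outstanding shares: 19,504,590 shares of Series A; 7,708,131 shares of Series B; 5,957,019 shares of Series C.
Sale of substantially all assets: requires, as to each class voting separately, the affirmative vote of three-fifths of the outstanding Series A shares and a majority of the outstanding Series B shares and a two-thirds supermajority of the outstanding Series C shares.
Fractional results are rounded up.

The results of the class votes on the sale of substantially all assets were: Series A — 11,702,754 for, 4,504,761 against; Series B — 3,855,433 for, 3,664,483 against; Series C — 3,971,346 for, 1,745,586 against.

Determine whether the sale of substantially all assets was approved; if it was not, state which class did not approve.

Series A: 3/5 of 19504590 = 11702754; 11,702,754 required, 11,702,754 in favor — approved.
Series B: a majority of 7708131 is 3854066; 3,854,066 required, 3,855,433 in favor — approved.
Series C: 2/3 of 5957019 = 3971346; 3,971,346 required, 3,971,346 in favor — approved.

Approved — every class gave the required vote.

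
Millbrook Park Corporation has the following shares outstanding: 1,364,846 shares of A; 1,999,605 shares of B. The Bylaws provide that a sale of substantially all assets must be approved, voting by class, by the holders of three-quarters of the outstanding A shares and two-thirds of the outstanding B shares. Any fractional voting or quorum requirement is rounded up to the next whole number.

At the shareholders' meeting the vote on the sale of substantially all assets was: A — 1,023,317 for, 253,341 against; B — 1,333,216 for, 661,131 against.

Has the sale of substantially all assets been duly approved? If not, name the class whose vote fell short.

A: 3/4 of 1364846 = 1023634.50, rounded up to 1023635; 1,023,635 required, 1,023,317 in favor — not approved.
B: 2/3 of 1999605 = 1333070; 1,333,070 required, 1,333,216 in favor — approved.

Not approved — the A shares did not give the required vote.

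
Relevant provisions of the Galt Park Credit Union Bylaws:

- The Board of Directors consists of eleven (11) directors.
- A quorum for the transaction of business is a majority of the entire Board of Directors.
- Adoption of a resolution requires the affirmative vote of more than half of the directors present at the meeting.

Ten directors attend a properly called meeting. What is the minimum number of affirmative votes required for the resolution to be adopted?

6

The resolution requires a majority of the directors present (10).
A majority of 10 is 6.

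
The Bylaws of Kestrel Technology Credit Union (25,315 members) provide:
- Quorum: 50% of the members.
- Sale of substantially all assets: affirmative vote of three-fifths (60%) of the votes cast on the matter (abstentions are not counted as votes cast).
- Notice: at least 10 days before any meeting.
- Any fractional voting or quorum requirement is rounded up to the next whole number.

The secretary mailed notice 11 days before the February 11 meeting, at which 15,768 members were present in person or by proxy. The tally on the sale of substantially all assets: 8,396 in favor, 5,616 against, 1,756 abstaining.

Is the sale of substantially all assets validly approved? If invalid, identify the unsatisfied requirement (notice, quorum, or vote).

Notice: 11 days given; 10 required. Satisfied.
Quorum: 50% of 25,315 = 12,657.50, rounded up to 12,658; 15,768 present. Satisfied.
Vote: requires three-fifths of the votes cast (15,768 − 1,756 abstaining = 14,012); 3/5 of 14012 = 8407.20, rounded up to 8408, so 8,408 needed; 8,396 in favor. Not satisfied.

Invalid — vote requirement not satisfied.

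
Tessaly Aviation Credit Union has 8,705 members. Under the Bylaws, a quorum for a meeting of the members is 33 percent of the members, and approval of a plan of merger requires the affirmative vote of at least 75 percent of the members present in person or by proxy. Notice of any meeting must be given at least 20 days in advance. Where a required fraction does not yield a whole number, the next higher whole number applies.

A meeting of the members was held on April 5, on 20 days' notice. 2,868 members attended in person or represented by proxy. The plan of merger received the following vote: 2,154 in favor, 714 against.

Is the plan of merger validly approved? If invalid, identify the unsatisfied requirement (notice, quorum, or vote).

Notice: 20 days given; 20 required. Satisfied.
Quorum: 33% of 8,705 = 2,872.65, rounded up to 2,873; 2,868 present. Not satisfied.
Vote: requires three-fourths of those present (2,868); 3/4 of 2868 = 2151, so 2,151 needed; 2,154 in favor. Satisfied.

Invalid — quorum requirement not satisfied.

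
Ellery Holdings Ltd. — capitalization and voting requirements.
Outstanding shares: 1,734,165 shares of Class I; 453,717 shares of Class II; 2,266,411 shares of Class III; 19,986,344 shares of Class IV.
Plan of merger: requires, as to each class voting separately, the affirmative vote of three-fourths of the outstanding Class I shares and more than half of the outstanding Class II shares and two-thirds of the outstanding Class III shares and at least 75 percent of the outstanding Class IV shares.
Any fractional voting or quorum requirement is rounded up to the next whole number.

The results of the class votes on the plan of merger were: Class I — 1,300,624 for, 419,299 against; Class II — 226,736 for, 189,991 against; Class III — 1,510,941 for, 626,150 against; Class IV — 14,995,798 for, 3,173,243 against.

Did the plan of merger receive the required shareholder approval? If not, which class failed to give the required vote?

Not approved — the Class II shares did not give the required vote.

Class I: 3/4 of 1734165 = 1300623.75, rounded up to 1300624; 1,300,624 required, 1,300,624 in favor — approved.
Class II: a majority of 453717 is 226859; 226,859 required, 226,736 in favor — not approved.
Class III: 2/3 of 2266411 = 1510940.67, rounded up to 1510941; 1,510,941 required, 1,510,941 in favor — approved.
Class IV: 3/4 of 19986344 = 14989758; 14,989,758 required, 14,995,798 in favor — approved.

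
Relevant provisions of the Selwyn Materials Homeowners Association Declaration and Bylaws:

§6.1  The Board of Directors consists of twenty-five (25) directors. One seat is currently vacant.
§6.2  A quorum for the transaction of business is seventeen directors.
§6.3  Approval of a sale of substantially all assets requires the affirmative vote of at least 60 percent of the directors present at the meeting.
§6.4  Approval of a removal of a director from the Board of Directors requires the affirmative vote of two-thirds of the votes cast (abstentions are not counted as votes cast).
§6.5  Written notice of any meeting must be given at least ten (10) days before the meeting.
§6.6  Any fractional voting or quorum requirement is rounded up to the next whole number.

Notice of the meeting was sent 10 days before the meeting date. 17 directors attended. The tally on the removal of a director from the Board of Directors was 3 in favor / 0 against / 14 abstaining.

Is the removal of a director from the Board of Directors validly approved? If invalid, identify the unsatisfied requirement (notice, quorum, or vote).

Valid — all requirements satisfied.

Notice: 10 days given; 10 required (10 ≥ 10). Satisfied.
Quorum: 17 present; quorum is 17. Satisfied.
Vote: the removal of a director from the Board of Directors requires two-thirds of the votes cast (17 present − 14 abstaining = 3). 2/3 of 3 = 2, so 2 affirmative votes are needed; 3 voted in favor. Satisfied.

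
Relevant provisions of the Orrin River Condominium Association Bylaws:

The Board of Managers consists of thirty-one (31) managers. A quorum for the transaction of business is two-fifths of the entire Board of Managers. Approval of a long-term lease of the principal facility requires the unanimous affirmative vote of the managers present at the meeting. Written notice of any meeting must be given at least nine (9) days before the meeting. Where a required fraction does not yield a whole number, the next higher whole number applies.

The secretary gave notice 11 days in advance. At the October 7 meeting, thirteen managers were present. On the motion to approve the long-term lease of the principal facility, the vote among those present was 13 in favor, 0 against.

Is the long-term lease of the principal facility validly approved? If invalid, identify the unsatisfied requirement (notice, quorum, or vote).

Notice: 11 days given; 9 required (11 ≥ 9). Satisfied.
Quorum: 13 present; quorum is 13. Satisfied.
Vote: the long-term lease of the principal facility requires the unanimous vote of the managers present (13). Unanimous means all 13, so 13 affirmative votes are needed; 13 voted in favor. Satisfied.

Valid — all requirements satisfied.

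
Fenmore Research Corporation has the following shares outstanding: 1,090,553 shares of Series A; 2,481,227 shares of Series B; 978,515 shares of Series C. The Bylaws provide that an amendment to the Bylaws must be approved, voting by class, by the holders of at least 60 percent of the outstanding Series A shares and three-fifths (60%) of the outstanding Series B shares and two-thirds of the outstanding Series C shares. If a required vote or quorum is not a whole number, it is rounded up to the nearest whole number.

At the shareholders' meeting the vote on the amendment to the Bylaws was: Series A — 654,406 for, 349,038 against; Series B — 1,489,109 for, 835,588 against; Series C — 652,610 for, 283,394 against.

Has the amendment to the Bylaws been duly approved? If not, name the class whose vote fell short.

Series A: 3/5 of 1090553 = 654331.80, rounded up to 654332; 654,332 required, 654,406 in favor — approved.
Series B: 3/5 of 2481227 = 1488736.20, rounded up to 1488737; 1,488,737 required, 1,489,109 in favor — approved.
Series C: 2/3 of 978515 = 652343.33, rounded up to 652344; 652,344 required, 652,610 in favor — approved.

Approved — every class gave the required vote.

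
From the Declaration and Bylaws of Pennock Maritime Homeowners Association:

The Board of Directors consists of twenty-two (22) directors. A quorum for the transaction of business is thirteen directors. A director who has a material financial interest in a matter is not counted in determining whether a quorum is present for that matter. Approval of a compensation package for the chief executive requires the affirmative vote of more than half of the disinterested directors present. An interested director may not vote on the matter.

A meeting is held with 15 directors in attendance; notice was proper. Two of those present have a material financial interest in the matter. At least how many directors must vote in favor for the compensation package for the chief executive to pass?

7

The compensation package for the chief executive requires a majority of the disinterested directors present (15 − 2 = 13).
A majority of 13 is 7.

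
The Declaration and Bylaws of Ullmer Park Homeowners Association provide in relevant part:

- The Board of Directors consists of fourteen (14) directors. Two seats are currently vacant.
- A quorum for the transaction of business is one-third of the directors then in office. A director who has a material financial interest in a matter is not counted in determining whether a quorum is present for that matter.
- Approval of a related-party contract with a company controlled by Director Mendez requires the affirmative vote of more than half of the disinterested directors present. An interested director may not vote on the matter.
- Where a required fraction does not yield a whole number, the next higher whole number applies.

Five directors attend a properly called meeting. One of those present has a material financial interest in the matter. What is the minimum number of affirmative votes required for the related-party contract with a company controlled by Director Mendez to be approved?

3

The related-party contract with a company controlled by Director Mendez requires a majority of the disinterested directors present (5 − 1 = 4).
A majority of 4 is 3.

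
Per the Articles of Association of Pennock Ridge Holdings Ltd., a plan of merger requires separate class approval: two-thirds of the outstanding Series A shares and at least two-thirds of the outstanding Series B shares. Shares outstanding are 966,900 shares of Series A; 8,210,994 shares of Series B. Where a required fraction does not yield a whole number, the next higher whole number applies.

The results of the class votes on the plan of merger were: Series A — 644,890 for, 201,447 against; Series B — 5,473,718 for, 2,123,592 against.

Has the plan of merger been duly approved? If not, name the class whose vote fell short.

Series A: 2/3 of 966900 = 644600; 644,600 required, 644,890 in favor — approved.
Series B: 2/3 of 8210994 = 5473996; 5,473,996 required, 5,473,718 in favor — not approved.

Not approved — the Series B shares did not give the required vote.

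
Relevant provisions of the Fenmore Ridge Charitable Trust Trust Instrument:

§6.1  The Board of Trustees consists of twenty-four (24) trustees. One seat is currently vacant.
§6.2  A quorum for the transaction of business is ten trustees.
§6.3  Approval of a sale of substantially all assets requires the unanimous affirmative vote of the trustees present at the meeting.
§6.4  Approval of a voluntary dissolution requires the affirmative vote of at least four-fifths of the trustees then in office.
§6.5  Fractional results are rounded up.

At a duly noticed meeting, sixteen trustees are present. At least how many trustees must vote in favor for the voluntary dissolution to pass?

The voluntary dissolution requires four-fifths of the trustees then in office (23).
4/5 of 23 = 18.40, rounded up to 19.
(Only 16 can vote, so the voluntary dissolution cannot pass at this meeting, but the required vote is still 19.)

19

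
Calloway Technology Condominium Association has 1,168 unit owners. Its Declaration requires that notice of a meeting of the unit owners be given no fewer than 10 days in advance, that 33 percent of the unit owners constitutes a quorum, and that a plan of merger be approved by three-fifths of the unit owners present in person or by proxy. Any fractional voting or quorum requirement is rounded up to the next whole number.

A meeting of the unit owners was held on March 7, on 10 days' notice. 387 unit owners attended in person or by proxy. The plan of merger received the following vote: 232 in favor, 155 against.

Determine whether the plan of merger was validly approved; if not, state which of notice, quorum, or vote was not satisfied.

Invalid — vote requirement not satisfied.

Notice: 10 days given; 10 required. Satisfied.
Quorum: 33% of 1,168 = 385.44, rounded up to 386; 387 present. Satisfied.
Vote: requires three-fifths of those present (387); 3/5 of 387 = 232.20, rounded up to 233, so 233 needed; 232 in favor. Not satisfied.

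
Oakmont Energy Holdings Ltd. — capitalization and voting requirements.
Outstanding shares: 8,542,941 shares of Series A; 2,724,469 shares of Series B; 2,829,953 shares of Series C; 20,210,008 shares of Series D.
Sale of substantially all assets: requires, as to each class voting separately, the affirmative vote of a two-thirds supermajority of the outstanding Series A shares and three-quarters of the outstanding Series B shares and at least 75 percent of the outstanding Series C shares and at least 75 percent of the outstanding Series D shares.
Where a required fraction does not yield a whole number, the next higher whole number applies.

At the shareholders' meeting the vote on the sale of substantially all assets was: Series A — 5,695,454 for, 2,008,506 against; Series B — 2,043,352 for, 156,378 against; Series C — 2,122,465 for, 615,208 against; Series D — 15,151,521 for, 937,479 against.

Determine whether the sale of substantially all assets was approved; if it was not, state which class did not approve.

Series A: 2/3 of 8542941 = 5695294; 5,695,294 required, 5,695,454 in favor — approved.
Series B: 3/4 of 2724469 = 2043351.75, rounded up to 2043352; 2,043,352 required, 2,043,352 in favor — approved.
Series C: 3/4 of 2829953 = 2122464.75, rounded up to 2122465; 2,122,465 required, 2,122,465 in favor — approved.
Series D: 3/4 of 20210008 = 15157506; 15,157,506 required, 15,151,521 in favor — not approved.

Not approved — the Series D shares did not give the required vote.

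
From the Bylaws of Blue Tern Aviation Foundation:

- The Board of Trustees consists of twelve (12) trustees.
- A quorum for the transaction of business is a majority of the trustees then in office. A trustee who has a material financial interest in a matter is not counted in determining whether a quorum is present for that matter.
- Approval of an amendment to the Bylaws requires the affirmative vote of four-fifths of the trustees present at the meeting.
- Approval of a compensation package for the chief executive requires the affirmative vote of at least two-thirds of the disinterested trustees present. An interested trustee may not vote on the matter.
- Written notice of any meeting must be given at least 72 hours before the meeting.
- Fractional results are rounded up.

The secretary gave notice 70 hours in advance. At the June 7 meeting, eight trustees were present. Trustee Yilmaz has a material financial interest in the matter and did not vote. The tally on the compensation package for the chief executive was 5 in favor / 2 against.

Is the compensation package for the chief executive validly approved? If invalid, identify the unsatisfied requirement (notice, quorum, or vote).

Notice: 70 hours given; 72 required (70 < 72). Not satisfied.
Quorum: 8 present, but the 1 interested trustee does not count, leaving 7. Quorum is 7. Satisfied.
Vote: the compensation package for the chief executive requires two-thirds of the disinterested trustees present (8 − 1 = 7). 2/3 of 7 = 4.67, rounded up to 5, so 5 affirmative votes are needed; 5 voted in favor. Satisfied.

Invalid — notice requirement not satisfied.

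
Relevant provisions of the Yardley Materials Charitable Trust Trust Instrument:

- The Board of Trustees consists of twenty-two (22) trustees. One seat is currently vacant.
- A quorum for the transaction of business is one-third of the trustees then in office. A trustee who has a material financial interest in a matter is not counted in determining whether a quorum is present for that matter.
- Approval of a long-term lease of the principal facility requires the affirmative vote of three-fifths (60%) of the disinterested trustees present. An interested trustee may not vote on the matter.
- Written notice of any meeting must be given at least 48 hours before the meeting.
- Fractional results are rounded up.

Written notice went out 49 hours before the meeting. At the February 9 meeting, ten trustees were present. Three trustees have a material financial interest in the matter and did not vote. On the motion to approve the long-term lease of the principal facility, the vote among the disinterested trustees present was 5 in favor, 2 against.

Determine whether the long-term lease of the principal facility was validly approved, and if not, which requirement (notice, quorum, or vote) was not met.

Valid — all requirements satisfied.

Notice: 49 hours given; 48 required (49 ≥ 48). Satisfied.
Quorum: 10 present, but the 3 interested trustees do not count, leaving 7. Quorum is 7. Satisfied.
Vote: the long-term lease of the principal facility requires three-fifths of the disinterested trustees present (10 − 3 = 7). 3/5 of 7 = 4.20, rounded up to 5, so 5 affirmative votes are needed; 5 voted in favor. Satisfied.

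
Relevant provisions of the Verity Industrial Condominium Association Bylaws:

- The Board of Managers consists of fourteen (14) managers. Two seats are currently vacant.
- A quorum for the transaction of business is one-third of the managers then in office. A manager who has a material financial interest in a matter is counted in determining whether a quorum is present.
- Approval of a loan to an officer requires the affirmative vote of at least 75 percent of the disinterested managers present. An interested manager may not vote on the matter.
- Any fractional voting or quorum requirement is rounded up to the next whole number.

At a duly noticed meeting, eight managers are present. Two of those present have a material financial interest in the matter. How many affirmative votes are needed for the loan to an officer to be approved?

The loan to an officer requires three-fourths of the disinterested managers present (8 − 2 = 6).
3/4 of 6 = 4.50, rounded up to 5.

5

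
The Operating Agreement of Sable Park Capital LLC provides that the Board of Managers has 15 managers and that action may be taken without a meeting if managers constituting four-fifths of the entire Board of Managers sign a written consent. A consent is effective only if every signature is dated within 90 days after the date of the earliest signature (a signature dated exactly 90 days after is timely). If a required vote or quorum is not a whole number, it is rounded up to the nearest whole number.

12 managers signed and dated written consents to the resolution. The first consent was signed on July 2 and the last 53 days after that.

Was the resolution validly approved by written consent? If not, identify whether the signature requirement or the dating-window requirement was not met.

Signatures required: four-fifths of 15 — 4/5 of 15 = 12, so 12 needed; 12 signed. Sufficient.
Dating window: the latest signature is 53 days after the earliest; the limit is 90 days. Within the window.

Effective — both the signature and dating-window requirements are satisfied.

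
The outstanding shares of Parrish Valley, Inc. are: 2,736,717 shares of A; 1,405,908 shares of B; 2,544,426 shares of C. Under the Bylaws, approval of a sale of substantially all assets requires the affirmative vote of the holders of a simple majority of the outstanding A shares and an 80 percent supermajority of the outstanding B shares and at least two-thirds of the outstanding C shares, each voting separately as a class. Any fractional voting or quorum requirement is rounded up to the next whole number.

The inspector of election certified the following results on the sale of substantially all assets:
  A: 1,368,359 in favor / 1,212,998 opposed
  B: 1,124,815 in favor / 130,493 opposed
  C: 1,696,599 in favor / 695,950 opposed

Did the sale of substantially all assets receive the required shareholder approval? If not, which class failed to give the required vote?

A: a majority of 2736717 is 1368359; 1,368,359 required, 1,368,359 in favor — approved.
B: 4/5 of 1405908 = 1124726.40, rounded up to 1124727; 1,124,727 required, 1,124,815 in favor — approved.
C: 2/3 of 2544426 = 1696284; 1,696,284 required, 1,696,599 in favor — approved.

Approved — every class gave the required vote.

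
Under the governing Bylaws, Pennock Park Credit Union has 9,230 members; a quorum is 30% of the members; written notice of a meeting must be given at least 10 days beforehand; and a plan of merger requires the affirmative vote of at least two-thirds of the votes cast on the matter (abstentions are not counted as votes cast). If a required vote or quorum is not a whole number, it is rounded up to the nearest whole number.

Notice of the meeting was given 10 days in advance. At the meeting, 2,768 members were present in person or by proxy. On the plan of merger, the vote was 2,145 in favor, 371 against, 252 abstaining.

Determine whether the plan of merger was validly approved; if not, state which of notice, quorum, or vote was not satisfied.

Notice: 10 days given; 10 required. Satisfied.
Quorum: 30% of 9,230 = 2,769; 2,768 present. Not satisfied.
Vote: requires two-thirds of the votes cast (2,768 − 252 abstaining = 2,516); 2/3 of 2516 = 1677.33, rounded up to 1678, so 1,678 needed; 2,145 in favor. Satisfied.

Invalid — quorum requirement not satisfied.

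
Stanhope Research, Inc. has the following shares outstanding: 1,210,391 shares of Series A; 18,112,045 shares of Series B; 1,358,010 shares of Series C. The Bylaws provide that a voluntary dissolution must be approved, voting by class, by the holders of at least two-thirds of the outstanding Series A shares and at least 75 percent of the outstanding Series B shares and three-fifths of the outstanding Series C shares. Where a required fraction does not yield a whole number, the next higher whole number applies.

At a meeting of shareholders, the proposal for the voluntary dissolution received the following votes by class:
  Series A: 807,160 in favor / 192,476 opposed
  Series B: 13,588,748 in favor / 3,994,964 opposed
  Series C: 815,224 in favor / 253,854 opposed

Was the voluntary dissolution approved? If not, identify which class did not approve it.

Approved — every class gave the required vote.

Series A: 2/3 of 1210391 = 806927.33, rounded up to 806928; 806,928 required, 807,160 in favor — approved.
Series B: 3/4 of 18112045 = 13584033.75, rounded up to 13584034; 13,584,034 required, 13,588,748 in favor — approved.
Series C: 3/5 of 1358010 = 814806; 814,806 required, 815,224 in favor — approved.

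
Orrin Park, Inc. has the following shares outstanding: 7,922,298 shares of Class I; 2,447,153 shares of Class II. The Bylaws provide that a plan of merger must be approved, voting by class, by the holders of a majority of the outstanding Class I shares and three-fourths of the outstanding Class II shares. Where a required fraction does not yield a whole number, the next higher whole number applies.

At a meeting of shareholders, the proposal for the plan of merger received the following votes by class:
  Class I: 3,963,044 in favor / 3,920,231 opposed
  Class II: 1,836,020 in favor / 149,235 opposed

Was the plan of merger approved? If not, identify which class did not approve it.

Class I: a majority of 7922298 is 3961150; 3,961,150 required, 3,963,044 in favor — approved.
Class II: 3/4 of 2447153 = 1835364.75, rounded up to 1835365; 1,835,365 required, 1,836,020 in favor — approved.

Approved — every class gave the required vote.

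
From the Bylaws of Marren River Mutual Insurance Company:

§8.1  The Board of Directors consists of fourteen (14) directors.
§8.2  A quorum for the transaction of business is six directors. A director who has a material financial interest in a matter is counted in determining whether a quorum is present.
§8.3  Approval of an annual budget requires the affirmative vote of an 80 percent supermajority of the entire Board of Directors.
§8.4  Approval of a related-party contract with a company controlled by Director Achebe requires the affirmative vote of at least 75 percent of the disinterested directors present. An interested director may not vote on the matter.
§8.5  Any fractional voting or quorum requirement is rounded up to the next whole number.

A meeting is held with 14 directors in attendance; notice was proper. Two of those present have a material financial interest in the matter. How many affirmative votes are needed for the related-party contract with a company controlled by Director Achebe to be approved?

The related-party contract with a company controlled by Director Achebe requires three-fourths of the disinterested directors present (14 − 2 = 12).
3/4 of 12 = 9.

9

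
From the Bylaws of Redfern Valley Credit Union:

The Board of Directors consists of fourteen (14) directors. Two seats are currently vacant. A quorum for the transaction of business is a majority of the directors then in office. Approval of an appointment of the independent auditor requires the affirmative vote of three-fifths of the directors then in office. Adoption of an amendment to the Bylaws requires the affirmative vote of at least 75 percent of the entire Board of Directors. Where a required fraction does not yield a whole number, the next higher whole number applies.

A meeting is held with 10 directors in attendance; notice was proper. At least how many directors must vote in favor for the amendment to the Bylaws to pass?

The amendment to the Bylaws requires three-fourths of the entire Board of Directors (14).
3/4 of 14 = 10.50, rounded up to 11.
(Only 10 can vote, so the amendment to the Bylaws cannot pass at this meeting, but the required vote is still 11.)

11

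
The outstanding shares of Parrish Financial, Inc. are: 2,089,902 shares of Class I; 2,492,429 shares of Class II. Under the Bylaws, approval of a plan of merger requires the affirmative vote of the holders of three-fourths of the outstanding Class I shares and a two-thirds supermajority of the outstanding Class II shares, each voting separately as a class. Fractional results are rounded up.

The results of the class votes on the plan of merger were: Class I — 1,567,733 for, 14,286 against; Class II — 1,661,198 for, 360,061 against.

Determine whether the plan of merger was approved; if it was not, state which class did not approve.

Not approved — the Class II shares did not give the required vote.

Class I: 3/4 of 2089902 = 1567426.50, rounded up to 1567427; 1,567,427 required, 1,567,733 in favor — approved.
Class II: 2/3 of 2492429 = 1661619.33, rounded up to 1661620; 1,661,620 required, 1,661,198 in favor — not approved.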